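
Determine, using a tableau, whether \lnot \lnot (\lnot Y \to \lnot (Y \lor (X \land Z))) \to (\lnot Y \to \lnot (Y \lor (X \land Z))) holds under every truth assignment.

Assume the negation and expand:
Initial set: {\lnot (\lnot \lnot (\lnot Y \to \lnot (Y \lor (X \land Z))) \to (\lnot Y \to \lnot (Y \lor (X \land Z))))}.
\lnot (\lnot \lnot (\lnot Y \to \lnot (Y \lor (X \land Z))) \to (\lnot Y \to \lnot (Y \lor (X \land Z)))): α-rule — add \lnot \lnot (\lnot Y \to \lnot (Y \lor (X \land Z))), \lnot (\lnot Y \to \lnot (Y \lor (X \land Z))).
\lnot \lnot (\lnot Y \to \lnot (Y \lor (X \land Z))): drop double negation, giving (\lnot Y \to \lnot (Y \lor (X \land Z))).
\lnot (\lnot Y \to \lnot (Y \lor (X \land Z))): α-rule — add \lnot Y, \lnot \lnot (Y \lor (X \land Z)).
(\lnot Y \to \lnot (Y \lor (X \land Z))): β-rule — branch into \lnot \lnot Y  //  \lnot (Y \lor (X \land Z)).
  branch 1 (add \lnot \lnot Y):
    × closes — contains both Y and \lnot Y.
  branch 2 (add \lnot (Y \lor (X \land Z))):
    \lnot (Y \lor (X \land Z)): α-rule — add \lnot Y, \lnot (X \land Z).
    \lnot \lnot (Y \lor (X \land Z)): β-rule — branch into Y  //  (X \land Z).
      branch 2.1 (add Y):
        × closes — contains both Y and \lnot Y.
      branch 2.2 (add (X \land Z)):
        (X \land Z): α-rule — add X, Z.
        \lnot (X \land Z): β-rule — branch into \lnot X  //  \lnot Z.
          branch 2.2.1 (add \lnot X):
            × closes — contains both X and \lnot X.
          branch 2.2.2 (add \lnot Z):
            × closes — contains both Z and \lnot Z.
All 4 branches close.
Every branch closed, so the negation is unsatisfiable and the formula is valid.

Valid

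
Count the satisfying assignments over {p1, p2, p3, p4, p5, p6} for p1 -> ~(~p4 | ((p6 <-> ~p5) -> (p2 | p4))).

32

Initial set: {(p1 -> ~(~p4 | ((p6 <-> ~p5) -> (p2 | p4))))}.
(p1 -> ~(~p4 | ((p6 <-> ~p5) -> (p2 | p4)))): β-rule — branch into ~p1  //  ~(~p4 | ((p6 <-> ~p5) -> (p2 | p4))).
  branch 1 (add ~p1):
    ○ open, literals {p1=false}.
  branch 2 (add ~(~p4 | ((p6 <-> ~p5) -> (p2 | p4)))):
    ~(~p4 | ((p6 <-> ~p5) -> (p2 | p4))): α-rule — add ~~p4, ~((p6 <-> ~p5) -> (p2 | p4)).
    ~((p6 <-> ~p5) -> (p2 | p4)): α-rule — add (p6 <-> ~p5), ~(p2 | p4).
    ~(p2 | p4): α-rule — add ~p2, ~p4.
    × closes — contains both p4 and ~p4.
1 branch closed, 1 open.
Each open branch fixes some atoms; the unmentioned ones are free. Counting distinct full assignments: branch {p1=false} (p2, p3, p4, p5, p6) contributes 32 new. Total: 32.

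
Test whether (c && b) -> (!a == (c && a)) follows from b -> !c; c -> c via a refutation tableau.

Initial set: {(b -> !c); (c -> c); !((c && b) -> (!a == (c && a)))}.
!((c && b) -> (!a == (c && a))): α-rule — add (c && b), !(!a == (c && a)).
(c && b): α-rule — add c, b.
(b -> !c): β-rule — branch into !b  //  !c.
  branch 1 (add !b):
    × closes — contains both b and !b.
  branch 2 (add !c):
    × closes — contains both c and !c.
All 2 branches close.
Every branch closed, so the premises entail the conclusion.

Yes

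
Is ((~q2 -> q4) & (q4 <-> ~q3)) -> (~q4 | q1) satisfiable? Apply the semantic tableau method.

Satisfiable

Initial set: {(((~q2 -> q4) & (q4 <-> ~q3)) -> (~q4 | q1))}.
(((~q2 -> q4) & (q4 <-> ~q3)) -> (~q4 | q1)): β-rule — branch into ~((~q2 -> q4) & (q4 <-> ~q3))  //  (~q4 | q1).
  branch 1 (add ~((~q2 -> q4) & (q4 <-> ~q3))):
    ~((~q2 -> q4) & (q4 <-> ~q3)): β-rule — branch into ~(~q2 -> q4)  //  ~(q4 <-> ~q3).
      branch 1.1 (add ~(~q2 -> q4)):
        ~(~q2 -> q4): α-rule — add ~q2, ~q4.
        ○ open, literals {q2=F, q4=F}.
      branch 1.2 (add ~(q4 <-> ~q3)):
        ~(q4 <-> ~q3): β-rule — branch into q4, ~~q3  //  ~q4, ~q3.
          branch 1.2.1 (add q4, ~~q3):
            ○ open, literals {q3=T, q4=T}.
          branch 1.2.2 (add ~q4, ~q3):
            ○ open, literals {q3=F, q4=F}.
  branch 2 (add (~q4 | q1)):
    (~q4 | q1): β-rule — branch into ~q4  //  q1.
      branch 2.1 (add ~q4):
        ○ open, literals {q4=F}.
      branch 2.2 (add q1):
        ○ open, literals {q1=T}.
0 branches closed, 5 open.
An open branch gives a satisfying assignment: q2=F, q4=F.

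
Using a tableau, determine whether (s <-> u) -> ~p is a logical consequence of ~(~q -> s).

No

Initial set: {~(~q -> s); ~((s <-> u) -> ~p)}.
~(~q -> s): α-rule — add ~q, ~s.
~((s <-> u) -> ~p): α-rule — add (s <-> u), ~~p.
(s <-> u): β-rule — branch into s, u  //  ~s, ~u.
  branch 1 (add s, u):
    × closes — contains both s and ~s.
  branch 2 (add ~s, ~u):
    ○ open, literals {p=T, q=F, s=F, u=F}.
1 branch closed, 1 open.
An open branch gives a countermodel: p=T, q=F, s=F, u=F (unmentioned atoms arbitrary); the premises hold there but the conclusion fails.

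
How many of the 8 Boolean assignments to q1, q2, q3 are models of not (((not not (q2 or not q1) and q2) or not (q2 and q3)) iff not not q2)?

4

Initial set: {not (((not not (q2 or not q1) and q2) or not (q2 and q3)) iff not not q2)}.
not (((not not (q2 or not q1) and q2) or not (q2 and q3)) iff not not q2): β-rule — branch into ((not not (q2 or not q1) and q2) or not (q2 and q3)), not not not q2  //  not ((not not (q2 or not q1) and q2) or not (q2 and q3)), not not q2.
  branch 1 (add ((not not (q2 or not q1) and q2) or not (q2 and q3)), not not not q2):
    not not not q2: drop double negation, giving not q2.
    ((not not (q2 or not q1) and q2) or not (q2 and q3)): β-rule — branch into (not not (q2 or not q1) and q2)  //  not (q2 and q3).
      branch 1.1 (add (not not (q2 or not q1) and q2)):
        (not not (q2 or not q1) and q2): α-rule — add not not (q2 or not q1), q2.
        × closes — contains both q2 and not q2.
      branch 1.2 (add not (q2 and q3)):
        not (q2 and q3): β-rule — branch into not q2  //  not q3.
          branch 1.2.1 (add not q2):
            ○ open, literals {q2=F}.
          branch 1.2.2 (add not q3):
            ○ open, literals {q2=F, q3=F}.
  branch 2 (add not ((not not (q2 or not q1) and q2) or not (q2 and q3)), not not q2):
    not ((not not (q2 or not q1) and q2) or not (q2 and q3)): α-rule — add not (not not (q2 or not q1) and q2), not not (q2 and q3).
    not not q2: drop double negation, giving q2.
    not not (q2 and q3): α-rule — add q2, q3.
    not (not not (q2 or not q1) and q2): β-rule — branch into not not not (q2 or not q1)  //  not q2.
      branch 2.1 (add not not not (q2 or not q1)):
        not not not (q2 or not q1): drop double negation, giving not (q2 or not q1).
        not (q2 or not q1): α-rule — add not q2, not not q1.
        × closes — contains both q2 and not q2.
      branch 2.2 (add not q2):
        × closes — contains both q2 and not q2.
3 branches closed, 2 open.
Each open branch fixes some atoms; the unmentioned ones are free. Counting distinct full assignments: branch {q2=F} (q1, q3) contributes 4 new; branch {q2=F, q3=F} (q1) contributes 0 new. Total: 4.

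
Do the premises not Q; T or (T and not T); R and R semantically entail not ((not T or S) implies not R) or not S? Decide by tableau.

Yes

Initial set: {not Q; (T or (T and not T)); (R and R); not (not ((not T or S) implies not R) or not S)}.
(R and R): α-rule — add R, R.
not (not ((not T or S) implies not R) or not S): α-rule — add not not ((not T or S) implies not R), not not S.
(T or (T and not T)): β-rule — branch into T  //  (T and not T).
  branch 1 (add T):
    not not ((not T or S) implies not R): β-rule — branch into not (not T or S)  //  not R.
      branch 1.1 (add not (not T or S)):
        not (not T or S): α-rule — add not not T, not S.
        × closes — contains both S and not S.
      branch 1.2 (add not R):
        × closes — contains both R and not R.
  branch 2 (add (T and not T)):
    (T and not T): α-rule — add T, not T.
    × closes — contains both T and not T.
All 3 branches close.
Every branch closed, so the premises entail the conclusion.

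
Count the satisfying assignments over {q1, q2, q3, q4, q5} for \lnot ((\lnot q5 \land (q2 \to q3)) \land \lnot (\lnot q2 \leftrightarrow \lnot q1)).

26

Initial set: {\lnot ((\lnot q5 \land (q2 \to q3)) \land \lnot (\lnot q2 \leftrightarrow \lnot q1))}.
\lnot ((\lnot q5 \land (q2 \to q3)) \land \lnot (\lnot q2 \leftrightarrow \lnot q1)): β-rule — branch into \lnot (\lnot q5 \land (q2 \to q3))  //  \lnot \lnot (\lnot q2 \leftrightarrow \lnot q1).
  branch 1 (add \lnot (\lnot q5 \land (q2 \to q3))):
    \lnot (\lnot q5 \land (q2 \to q3)): β-rule — branch into \lnot \lnot q5  //  \lnot (q2 \to q3).
      branch 1.1 (add \lnot \lnot q5):
        ○ open, literals {q5=T}.
      branch 1.2 (add \lnot (q2 \to q3)):
        \lnot (q2 \to q3): α-rule — add q2, \lnot q3.
        ○ open, literals {q2=T, q3=F}.
  branch 2 (add \lnot \lnot (\lnot q2 \leftrightarrow \lnot q1)):
    \lnot \lnot (\lnot q2 \leftrightarrow \lnot q1): β-rule — branch into \lnot q2, \lnot q1  //  \lnot \lnot q2, \lnot \lnot q1.
      branch 2.1 (add \lnot q2, \lnot q1):
        ○ open, literals {q1=F, q2=F}.
      branch 2.2 (add \lnot \lnot q2, \lnot \lnot q1):
        ○ open, literals {q1=T, q2=T}.
0 branches closed, 4 open.
Each open branch fixes some atoms; the unmentioned ones are free. Counting distinct full assignments: branch {q5=T} (q1, q2, q3, q4) contributes 16 new; branch {q2=T, q3=F} (q1, q4, q5) contributes 4 new; branch {q1=F, q2=F} (q3, q4, q5) contributes 4 new; branch {q1=T, q2=T} (q3, q4, q5) contributes 2 new. Total: 26.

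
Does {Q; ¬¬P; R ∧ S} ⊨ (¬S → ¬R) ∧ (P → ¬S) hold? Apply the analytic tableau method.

No

Initial set: {T Q; T ¬¬P; T (R ∧ S); F ((¬S → ¬R) ∧ (P → ¬S))}.
T ¬¬P: drop double negation, giving T P.
T (R ∧ S): α-rule — add T R, T S.
F ((¬S → ¬R) ∧ (P → ¬S)): β-rule — branch into F (¬S → ¬R)  //  F (P → ¬S).
  branch 1 (add F (¬S → ¬R)):
    F (¬S → ¬R): α-rule — add T ¬S, F ¬R.
    × closes — contains both S and ¬S.
  branch 2 (add F (P → ¬S)):
    F (P → ¬S): α-rule — add T P, F ¬S.
    ○ open, literals {P=true, Q=true, R=true, S=true}.
1 branch closed, 1 open.
An open branch gives a countermodel: P=true, Q=true, R=true, S=true (unmentioned atoms arbitrary); the premises hold there but the conclusion fails.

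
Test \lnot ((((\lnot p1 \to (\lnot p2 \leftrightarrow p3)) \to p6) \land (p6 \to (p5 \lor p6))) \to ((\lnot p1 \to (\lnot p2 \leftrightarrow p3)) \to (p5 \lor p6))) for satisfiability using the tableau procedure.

Initial set: {\lnot ((((\lnot p1 \to (\lnot p2 \leftrightarrow p3)) \to p6) \land (p6 \to (p5 \lor p6))) \to ((\lnot p1 \to (\lnot p2 \leftrightarrow p3)) \to (p5 \lor p6)))}.
\lnot ((((\lnot p1 \to (\lnot p2 \leftrightarrow p3)) \to p6) \land (p6 \to (p5 \lor p6))) \to ((\lnot p1 \to (\lnot p2 \leftrightarrow p3)) \to (p5 \lor p6))): α-rule — add (((\lnot p1 \to (\lnot p2 \leftrightarrow p3)) \to p6) \land (p6 \to (p5 \lor p6))), \lnot ((\lnot p1 \to (\lnot p2 \leftrightarrow p3)) \to (p5 \lor p6)).
(((\lnot p1 \to (\lnot p2 \leftrightarrow p3)) \to p6) \land (p6 \to (p5 \lor p6))): α-rule — add ((\lnot p1 \to (\lnot p2 \leftrightarrow p3)) \to p6), (p6 \to (p5 \lor p6)).
\lnot ((\lnot p1 \to (\lnot p2 \leftrightarrow p3)) \to (p5 \lor p6)): α-rule — add (\lnot p1 \to (\lnot p2 \leftrightarrow p3)), \lnot (p5 \lor p6).
\lnot (p5 \lor p6): α-rule — add \lnot p5, \lnot p6.
((\lnot p1 \to (\lnot p2 \leftrightarrow p3)) \to p6): β-rule — branch into \lnot (\lnot p1 \to (\lnot p2 \leftrightarrow p3))  //  p6.
  branch 1 (add \lnot (\lnot p1 \to (\lnot p2 \leftrightarrow p3))):
    \lnot (\lnot p1 \to (\lnot p2 \leftrightarrow p3)): α-rule — add \lnot p1, \lnot (\lnot p2 \leftrightarrow p3).
    (p6 \to (p5 \lor p6)): β-rule — branch into \lnot p6  //  (p5 \lor p6).
      branch 1.1 (add \lnot p6):
        (\lnot p1 \to (\lnot p2 \leftrightarrow p3)): β-rule — branch into \lnot \lnot p1  //  (\lnot p2 \leftrightarrow p3).
          branch 1.1.1 (add \lnot \lnot p1):
            × closes — contains both p1 and \lnot p1.
          branch 1.1.2 (add (\lnot p2 \leftrightarrow p3)):
            \lnot (\lnot p2 \leftrightarrow p3): β-rule — branch into \lnot p2, \lnot p3  //  \lnot \lnot p2, p3.
              branch 1.1.2.1 (add \lnot p2, \lnot p3):
                (\lnot p2 \leftrightarrow p3): β-rule — branch into \lnot p2, p3  //  \lnot \lnot p2, \lnot p3.
                  branch 1.1.2.1.1 (add \lnot p2, p3):
                    × closes — contains both p3 and \lnot p3.
                  branch 1.1.2.1.2 (add \lnot \lnot p2, \lnot p3):
                    × closes — contains both p2 and \lnot p2.
              branch 1.1.2.2 (add \lnot \lnot p2, p3):
                (\lnot p2 \leftrightarrow p3): β-rule — branch into \lnot p2, p3  //  \lnot \lnot p2, \lnot p3.
                  branch 1.1.2.2.1 (add \lnot p2, p3):
                    × closes — contains both p2 and \lnot p2.
                  branch 1.1.2.2.2 (add \lnot \lnot p2, \lnot p3):
                    × closes — contains both p3 and \lnot p3.
      branch 1.2 (add (p5 \lor p6)):
        (\lnot p1 \to (\lnot p2 \leftrightarrow p3)): β-rule — branch into \lnot \lnot p1  //  (\lnot p2 \leftrightarrow p3).
          branch 1.2.1 (add \lnot \lnot p1):
            × closes — contains both p1 and \lnot p1.
          branch 1.2.2 (add (\lnot p2 \leftrightarrow p3)):
            \lnot (\lnot p2 \leftrightarrow p3): β-rule — branch into \lnot p2, \lnot p3  //  \lnot \lnot p2, p3.
              branch 1.2.2.1 (add \lnot p2, \lnot p3):
                (p5 \lor p6): β-rule — branch into p5  //  p6.
                  branch 1.2.2.1.1 (add p5):
                    × closes — contains both p5 and \lnot p5.
                  branch 1.2.2.1.2 (add p6):
                    × closes — contains both p6 and \lnot p6.
              branch 1.2.2.2 (add \lnot \lnot p2, p3):
                (p5 \lor p6): β-rule — branch into p5  //  p6.
                  branch 1.2.2.2.1 (add p5):
                    × closes — contains both p5 and \lnot p5.
                  branch 1.2.2.2.2 (add p6):
                    × closes — contains both p6 and \lnot p6.
  branch 2 (add p6):
    × closes — contains both p6 and \lnot p6.
All 11 branches close.
Every branch closed; the formula is unsatisfiable.

Unsatisfiable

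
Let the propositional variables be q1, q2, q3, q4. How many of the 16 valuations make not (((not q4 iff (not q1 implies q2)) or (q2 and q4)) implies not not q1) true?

Initial set: {not (((not q4 iff (not q1 implies q2)) or (q2 and q4)) implies not not q1)}.
not (((not q4 iff (not q1 implies q2)) or (q2 and q4)) implies not not q1): α-rule — add ((not q4 iff (not q1 implies q2)) or (q2 and q4)), not not not q1.
not not not q1: drop double negation, giving not q1.
((not q4 iff (not q1 implies q2)) or (q2 and q4)): β-rule — branch into (not q4 iff (not q1 implies q2))  //  (q2 and q4).
  branch 1 (add (not q4 iff (not q1 implies q2))):
    (not q4 iff (not q1 implies q2)): β-rule — branch into not q4, (not q1 implies q2)  //  not not q4, not (not q1 implies q2).
      branch 1.1 (add not q4, (not q1 implies q2)):
        (not q1 implies q2): β-rule — branch into not not q1  //  q2.
          branch 1.1.1 (add not not q1):
            × closes — contains both q1 and not q1.
          branch 1.1.2 (add q2):
            ○ open, literals {q1=false, q2=true, q4=false}.
      branch 1.2 (add not not q4, not (not q1 implies q2)):
        not (not q1 implies q2): α-rule — add not q1, not q2.
        ○ open, literals {q1=false, q2=false, q4=true}.
  branch 2 (add (q2 and q4)):
    (q2 and q4): α-rule — add q2, q4.
    ○ open, literals {q1=false, q2=true, q4=true}.
1 branch closed, 3 open.
Each open branch fixes some atoms; the unmentioned ones are free. Counting distinct full assignments: branch {q1=false, q2=true, q4=false} (q3) contributes 2 new; branch {q1=false, q2=false, q4=true} (q3) contributes 2 new; branch {q1=false, q2=true, q4=true} (q3) contributes 2 new. Total: 6.

6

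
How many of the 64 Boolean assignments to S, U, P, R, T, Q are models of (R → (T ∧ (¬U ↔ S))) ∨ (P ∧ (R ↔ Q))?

Initial set: {T ((R → (T ∧ (¬U ↔ S))) ∨ (P ∧ (R ↔ Q)))}.
T ((R → (T ∧ (¬U ↔ S))) ∨ (P ∧ (R ↔ Q))): β-rule — branch into T (R → (T ∧ (¬U ↔ S)))  //  T (P ∧ (R ↔ Q)).
  branch 1 (add T (R → (T ∧ (¬U ↔ S)))):
    T (R → (T ∧ (¬U ↔ S))): β-rule — branch into F R  //  T (T ∧ (¬U ↔ S)).
      branch 1.1 (add F R):
        ○ open, literals {R=F}.
      branch 1.2 (add T (T ∧ (¬U ↔ S))):
        T (T ∧ (¬U ↔ S)): α-rule — add T T, T (¬U ↔ S).
        T (¬U ↔ S): β-rule — branch into T ¬U, T S  //  F ¬U, F S.
          branch 1.2.1 (add T ¬U, T S):
            ○ open, literals {S=T, T=T, U=F}.
          branch 1.2.2 (add F ¬U, F S):
            ○ open, literals {S=F, T=T, U=T}.
  branch 2 (add T (P ∧ (R ↔ Q))):
    T (P ∧ (R ↔ Q)): α-rule — add T P, T (R ↔ Q).
    T (R ↔ Q): β-rule — branch into T R, T Q  //  F R, F Q.
      branch 2.1 (add T R, T Q):
        ○ open, literals {P=T, Q=T, R=T}.
      branch 2.2 (add F R, F Q):
        ○ open, literals {P=T, Q=F, R=F}.
0 branches closed, 5 open.
Each open branch fixes some atoms; the unmentioned ones are free. Counting distinct full assignments: branch {R=F} (S, U, P, T, Q) contributes 32 new; branch {S=T, T=T, U=F} (P, R, Q) contributes 4 new; branch {S=F, T=T, U=T} (P, R, Q) contributes 4 new; branch {P=T, Q=T, R=T} (S, U, T) contributes 6 new; branch {P=T, Q=F, R=F} (S, U, T) contributes 0 new. Total: 46.

46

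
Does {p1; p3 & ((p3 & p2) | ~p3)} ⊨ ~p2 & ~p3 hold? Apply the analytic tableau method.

Initial set: {p1; (p3 & ((p3 & p2) | ~p3)); ~(~p2 & ~p3)}.
(p3 & ((p3 & p2) | ~p3)): α-rule — add p3, ((p3 & p2) | ~p3).
~(~p2 & ~p3): β-rule — branch into ~~p2  //  ~~p3.
  branch 1 (add ~~p2):
    ((p3 & p2) | ~p3): β-rule — branch into (p3 & p2)  //  ~p3.
      branch 1.1 (add (p3 & p2)):
        (p3 & p2): α-rule — add p3, p2.
        ○ open, literals {p1=true, p2=true, p3=true}.
      branch 1.2 (add ~p3):
        × closes — contains both p3 and ~p3.
  branch 2 (add ~~p3):
    ((p3 & p2) | ~p3): β-rule — branch into (p3 & p2)  //  ~p3.
      branch 2.1 (add (p3 & p2)):
        (p3 & p2): α-rule — add p3, p2.
        ○ open, literals {p1=true, p2=true, p3=true}.
      branch 2.2 (add ~p3):
        × closes — contains both p3 and ~p3.
2 branches closed, 2 open.
An open branch gives a countermodel: p1=true, p2=true, p3=true (unmentioned atoms arbitrary); the premises hold there but the conclusion fails.

No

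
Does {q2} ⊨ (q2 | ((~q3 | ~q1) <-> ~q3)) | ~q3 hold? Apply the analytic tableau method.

Initial set: {q2; ~((q2 | ((~q3 | ~q1) <-> ~q3)) | ~q3)}.
~((q2 | ((~q3 | ~q1) <-> ~q3)) | ~q3): α-rule — add ~(q2 | ((~q3 | ~q1) <-> ~q3)), ~~q3.
~(q2 | ((~q3 | ~q1) <-> ~q3)): α-rule — add ~q2, ~((~q3 | ~q1) <-> ~q3).
× closes — contains both q2 and ~q2.
All 1 branch closes.
Every branch closed, so the premises entail the conclusion.

Yes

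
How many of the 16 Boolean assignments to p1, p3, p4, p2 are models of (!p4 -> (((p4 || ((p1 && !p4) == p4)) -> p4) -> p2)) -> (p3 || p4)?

Initial set: {((!p4 -> (((p4 || ((p1 && !p4) == p4)) -> p4) -> p2)) -> (p3 || p4))}.
((!p4 -> (((p4 || ((p1 && !p4) == p4)) -> p4) -> p2)) -> (p3 || p4)): β-rule — branch into !(!p4 -> (((p4 || ((p1 && !p4) == p4)) -> p4) -> p2))  //  (p3 || p4).
  branch 1 (add !(!p4 -> (((p4 || ((p1 && !p4) == p4)) -> p4) -> p2))):
    !(!p4 -> (((p4 || ((p1 && !p4) == p4)) -> p4) -> p2)): α-rule — add !p4, !(((p4 || ((p1 && !p4) == p4)) -> p4) -> p2).
    !(((p4 || ((p1 && !p4) == p4)) -> p4) -> p2): α-rule — add ((p4 || ((p1 && !p4) == p4)) -> p4), !p2.
    ((p4 || ((p1 && !p4) == p4)) -> p4): β-rule — branch into !(p4 || ((p1 && !p4) == p4))  //  p4.
      branch 1.1 (add !(p4 || ((p1 && !p4) == p4))):
        !(p4 || ((p1 && !p4) == p4)): α-rule — add !p4, !((p1 && !p4) == p4).
        !((p1 && !p4) == p4): β-rule — branch into (p1 && !p4), !p4  //  !(p1 && !p4), p4.
          branch 1.1.1 (add (p1 && !p4), !p4):
            (p1 && !p4): α-rule — add p1, !p4.
            ○ open, literals {p1=T, p2=F, p4=F}.
          branch 1.1.2 (add !(p1 && !p4), p4):
            × closes — contains both p4 and !p4.
      branch 1.2 (add p4):
        × closes — contains both p4 and !p4.
  branch 2 (add (p3 || p4)):
    (p3 || p4): β-rule — branch into p3  //  p4.
      branch 2.1 (add p3):
        ○ open, literals {p3=T}.
      branch 2.2 (add p4):
        ○ open, literals {p4=T}.
2 branches closed, 3 open.
Each open branch fixes some atoms; the unmentioned ones are free. Counting distinct full assignments: branch {p1=T, p2=F, p4=F} (p3) contributes 2 new; branch {p3=T} (p1, p4, p2) contributes 7 new; branch {p4=T} (p1, p3, p2) contributes 4 new. Total: 13.

13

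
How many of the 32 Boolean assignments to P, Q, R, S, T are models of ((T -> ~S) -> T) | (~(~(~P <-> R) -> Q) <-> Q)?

20

Initial set: {(((T -> ~S) -> T) | (~(~(~P <-> R) -> Q) <-> Q))}.
(((T -> ~S) -> T) | (~(~(~P <-> R) -> Q) <-> Q)): β-rule — branch into ((T -> ~S) -> T)  //  (~(~(~P <-> R) -> Q) <-> Q).
  branch 1 (add ((T -> ~S) -> T)):
    ((T -> ~S) -> T): β-rule — branch into ~(T -> ~S)  //  T.
      branch 1.1 (add ~(T -> ~S)):
        ~(T -> ~S): α-rule — add T, ~~S.
        ○ open, literals {S=T, T=T}.
      branch 1.2 (add T):
        ○ open, literals {T=T}.
  branch 2 (add (~(~(~P <-> R) -> Q) <-> Q)):
    (~(~(~P <-> R) -> Q) <-> Q): β-rule — branch into ~(~(~P <-> R) -> Q), Q  //  ~~(~(~P <-> R) -> Q), ~Q.
      branch 2.1 (add ~(~(~P <-> R) -> Q), Q):
        ~(~(~P <-> R) -> Q): α-rule — add ~(~P <-> R), ~Q.
        × closes — contains both Q and ~Q.
      branch 2.2 (add ~~(~(~P <-> R) -> Q), ~Q):
        ~~(~(~P <-> R) -> Q): β-rule — branch into ~~(~P <-> R)  //  Q.
          branch 2.2.1 (add ~~(~P <-> R)):
            ~~(~P <-> R): β-rule — branch into ~P, R  //  ~~P, ~R.
              branch 2.2.1.1 (add ~P, R):
                ○ open, literals {P=F, Q=F, R=T}.
              branch 2.2.1.2 (add ~~P, ~R):
                ○ open, literals {P=T, Q=F, R=F}.
          branch 2.2.2 (add Q):
            × closes — contains both Q and ~Q.
2 branches closed, 4 open.
Each open branch fixes some atoms; the unmentioned ones are free. Counting distinct full assignments: branch {S=T, T=T} (P, Q, R) contributes 8 new; branch {T=T} (P, Q, R, S) contributes 8 new; branch {P=F, Q=F, R=T} (S, T) contributes 2 new; branch {P=T, Q=F, R=F} (S, T) contributes 2 new. Total: 20.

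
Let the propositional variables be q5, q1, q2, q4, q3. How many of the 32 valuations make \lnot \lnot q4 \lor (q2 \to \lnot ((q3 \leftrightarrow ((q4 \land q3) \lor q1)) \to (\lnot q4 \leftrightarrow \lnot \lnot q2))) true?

24

Initial set: {(\lnot \lnot q4 \lor (q2 \to \lnot ((q3 \leftrightarrow ((q4 \land q3) \lor q1)) \to (\lnot q4 \leftrightarrow \lnot \lnot q2))))}.
(\lnot \lnot q4 \lor (q2 \to \lnot ((q3 \leftrightarrow ((q4 \land q3) \lor q1)) \to (\lnot q4 \leftrightarrow \lnot \lnot q2)))): β-rule — branch into \lnot \lnot q4  //  (q2 \to \lnot ((q3 \leftrightarrow ((q4 \land q3) \lor q1)) \to (\lnot q4 \leftrightarrow \lnot \lnot q2))).
  branch 1 (add \lnot \lnot q4):
    \lnot \lnot q4: drop double negation, giving q4.
    ○ open, literals {q4=T}.
  branch 2 (add (q2 \to \lnot ((q3 \leftrightarrow ((q4 \land q3) \lor q1)) \to (\lnot q4 \leftrightarrow \lnot \lnot q2)))):
    (q2 \to \lnot ((q3 \leftrightarrow ((q4 \land q3) \lor q1)) \to (\lnot q4 \leftrightarrow \lnot \lnot q2))): β-rule — branch into \lnot q2  //  \lnot ((q3 \leftrightarrow ((q4 \land q3) \lor q1)) \to (\lnot q4 \leftrightarrow \lnot \lnot q2)).
      branch 2.1 (add \lnot q2):
        ○ open, literals {q2=F}.
      branch 2.2 (add \lnot ((q3 \leftrightarrow ((q4 \land q3) \lor q1)) \to (\lnot q4 \leftrightarrow \lnot \lnot q2))):
        \lnot ((q3 \leftrightarrow ((q4 \land q3) \lor q1)) \to (\lnot q4 \leftrightarrow \lnot \lnot q2)): α-rule — add (q3 \leftrightarrow ((q4 \land q3) \lor q1)), \lnot (\lnot q4 \leftrightarrow \lnot \lnot q2).
        (q3 \leftrightarrow ((q4 \land q3) \lor q1)): β-rule — branch into q3, ((q4 \land q3) \lor q1)  //  \lnot q3, \lnot ((q4 \land q3) \lor q1).
          branch 2.2.1 (add q3, ((q4 \land q3) \lor q1)):
            \lnot (\lnot q4 \leftrightarrow \lnot \lnot q2): β-rule — branch into \lnot q4, \lnot \lnot \lnot q2  //  \lnot \lnot q4, \lnot \lnot q2.
              branch 2.2.1.1 (add \lnot q4, \lnot \lnot \lnot q2):
                \lnot \lnot \lnot q2: drop double negation, giving \lnot q2.
                ((q4 \land q3) \lor q1): β-rule — branch into (q4 \land q3)  //  q1.
                  branch 2.2.1.1.1 (add (q4 \land q3)):
                    (q4 \land q3): α-rule — add q4, q3.
                    × closes — contains both q4 and \lnot q4.
                  branch 2.2.1.1.2 (add q1):
                    ○ open, literals {q1=T, q2=F, q3=T, q4=F}.
              branch 2.2.1.2 (add \lnot \lnot q4, \lnot \lnot q2):
                \lnot \lnot q2: drop double negation, giving q2.
                ((q4 \land q3) \lor q1): β-rule — branch into (q4 \land q3)  //  q1.
                  branch 2.2.1.2.1 (add (q4 \land q3)):
                    (q4 \land q3): α-rule — add q4, q3.
                    ○ open, literals {q2=T, q3=T, q4=T}.
                  branch 2.2.1.2.2 (add q1):
                    ○ open, literals {q1=T, q2=T, q3=T, q4=T}.
          branch 2.2.2 (add \lnot q3, \lnot ((q4 \land q3) \lor q1)):
            \lnot ((q4 \land q3) \lor q1): α-rule — add \lnot (q4 \land q3), \lnot q1.
            \lnot (\lnot q4 \leftrightarrow \lnot \lnot q2): β-rule — branch into \lnot q4, \lnot \lnot \lnot q2  //  \lnot \lnot q4, \lnot \lnot q2.
              branch 2.2.2.1 (add \lnot q4, \lnot \lnot \lnot q2):
                \lnot \lnot \lnot q2: drop double negation, giving \lnot q2.
                \lnot (q4 \land q3): β-rule — branch into \lnot q4  //  \lnot q3.
                  branch 2.2.2.1.1 (add \lnot q4):
                    ○ open, literals {q1=F, q2=F, q3=F, q4=F}.
                  branch 2.2.2.1.2 (add \lnot q3):
                    ○ open, literals {q1=F, q2=F, q3=F, q4=F}.
              branch 2.2.2.2 (add \lnot \lnot q4, \lnot \lnot q2):
                \lnot \lnot q2: drop double negation, giving q2.
                \lnot (q4 \land q3): β-rule — branch into \lnot q4  //  \lnot q3.
                  branch 2.2.2.2.1 (add \lnot q4):
                    × closes — contains both q4 and \lnot q4.
                  branch 2.2.2.2.2 (add \lnot q3):
                    ○ open, literals {q1=F, q2=T, q3=F, q4=T}.
2 branches closed, 8 open.
Each open branch fixes some atoms; the unmentioned ones are free. Counting distinct full assignments: branch {q4=T} (q5, q1, q2, q3) contributes 16 new; branch {q2=F} (q5, q1, q4, q3) contributes 8 new; branch {q1=T, q2=F, q3=T, q4=F} (q5) contributes 0 new; branch {q2=T, q3=T, q4=T} (q5, q1) contributes 0 new; branch {q1=T, q2=T, q3=T, q4=T} (q5) contributes 0 new; branch {q1=F, q2=F, q3=F, q4=F} (q5) contributes 0 new; branch {q1=F, q2=F, q3=F, q4=F} (q5) contributes 0 new; branch {q1=F, q2=T, q3=F, q4=T} (q5) contributes 0 new. Total: 24.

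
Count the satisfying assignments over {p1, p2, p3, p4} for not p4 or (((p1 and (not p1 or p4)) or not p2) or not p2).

Initial set: {(not p4 or (((p1 and (not p1 or p4)) or not p2) or not p2))}.
(not p4 or (((p1 and (not p1 or p4)) or not p2) or not p2)): β-rule — branch into not p4  //  (((p1 and (not p1 or p4)) or not p2) or not p2).
  branch 1 (add not p4):
    ○ open, literals {p4=0}.
  branch 2 (add (((p1 and (not p1 or p4)) or not p2) or not p2)):
    (((p1 and (not p1 or p4)) or not p2) or not p2): β-rule — branch into ((p1 and (not p1 or p4)) or not p2)  //  not p2.
      branch 2.1 (add ((p1 and (not p1 or p4)) or not p2)):
        ((p1 and (not p1 or p4)) or not p2): β-rule — branch into (p1 and (not p1 or p4))  //  not p2.
          branch 2.1.1 (add (p1 and (not p1 or p4))):
            (p1 and (not p1 or p4)): α-rule — add p1, (not p1 or p4).
            (not p1 or p4): β-rule — branch into not p1  //  p4.
              branch 2.1.1.1 (add not p1):
                × closes — contains both p1 and not p1.
              branch 2.1.1.2 (add p4):
                ○ open, literals {p1=1, p4=1}.
          branch 2.1.2 (add not p2):
            ○ open, literals {p2=0}.
      branch 2.2 (add not p2):
        ○ open, literals {p2=0}.
1 branch closed, 4 open.
Each open branch fixes some atoms; the unmentioned ones are free. Counting distinct full assignments: branch {p4=0} (p1, p2, p3) contributes 8 new; branch {p1=1, p4=1} (p2, p3) contributes 4 new; branch {p2=0} (p1, p3, p4) contributes 2 new; branch {p2=0} (p1, p3, p4) contributes 0 new. Total: 14.

14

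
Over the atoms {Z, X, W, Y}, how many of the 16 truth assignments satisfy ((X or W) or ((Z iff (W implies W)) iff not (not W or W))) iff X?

10

Initial set: {(((X or W) or ((Z iff (W implies W)) iff not (not W or W))) iff X)}.
(((X or W) or ((Z iff (W implies W)) iff not (not W or W))) iff X): β-rule — branch into ((X or W) or ((Z iff (W implies W)) iff not (not W or W))), X  //  not ((X or W) or ((Z iff (W implies W)) iff not (not W or W))), not X.
  branch 1 (add ((X or W) or ((Z iff (W implies W)) iff not (not W or W))), X):
    ((X or W) or ((Z iff (W implies W)) iff not (not W or W))): β-rule — branch into (X or W)  //  ((Z iff (W implies W)) iff not (not W or W)).
      branch 1.1 (add (X or W)):
        (X or W): β-rule — branch into X  //  W.
          branch 1.1.1 (add X):
            ○ open, literals {X=T}.
          branch 1.1.2 (add W):
            ○ open, literals {W=T, X=T}.
      branch 1.2 (add ((Z iff (W implies W)) iff not (not W or W))):
        ((Z iff (W implies W)) iff not (not W or W)): β-rule — branch into (Z iff (W implies W)), not (not W or W)  //  not (Z iff (W implies W)), not not (not W or W).
          branch 1.2.1 (add (Z iff (W implies W)), not (not W or W)):
            not (not W or W): α-rule — add not not W, not W.
            × closes — contains both W and not W.
          branch 1.2.2 (add not (Z iff (W implies W)), not not (not W or W)):
            not (Z iff (W implies W)): β-rule — branch into Z, not (W implies W)  //  not Z, (W implies W).
              branch 1.2.2.1 (add Z, not (W implies W)):
                not (W implies W): α-rule — add W, not W.
                × closes — contains both W and not W.
              branch 1.2.2.2 (add not Z, (W implies W)):
                not not (not W or W): β-rule — branch into not W  //  W.
                  branch 1.2.2.2.1 (add not W):
                    (W implies W): β-rule — branch into not W  //  W.
                      branch 1.2.2.2.1.1 (add not W):
                        ○ open, literals {W=F, X=T, Z=F}.
                      branch 1.2.2.2.1.2 (add W):
                        × closes — contains both W and not W.
                  branch 1.2.2.2.2 (add W):
                    (W implies W): β-rule — branch into not W  //  W.
                      branch 1.2.2.2.2.1 (add not W):
                        × closes — contains both W and not W.
                      branch 1.2.2.2.2.2 (add W):
                        ○ open, literals {W=T, X=T, Z=F}.
  branch 2 (add not ((X or W) or ((Z iff (W implies W)) iff not (not W or W))), not X):
    not ((X or W) or ((Z iff (W implies W)) iff not (not W or W))): α-rule — add not (X or W), not ((Z iff (W implies W)) iff not (not W or W)).
    not (X or W): α-rule — add not X, not W.
    not ((Z iff (W implies W)) iff not (not W or W)): β-rule — branch into (Z iff (W implies W)), not not (not W or W)  //  not (Z iff (W implies W)), not (not W or W).
      branch 2.1 (add (Z iff (W implies W)), not not (not W or W)):
        (Z iff (W implies W)): β-rule — branch into Z, (W implies W)  //  not Z, not (W implies W).
          branch 2.1.1 (add Z, (W implies W)):
            not not (not W or W): β-rule — branch into not W  //  W.
              branch 2.1.1.1 (add not W):
                (W implies W): β-rule — branch into not W  //  W.
                  branch 2.1.1.1.1 (add not W):
                    ○ open, literals {W=F, X=F, Z=T}.
                  branch 2.1.1.1.2 (add W):
                    × closes — contains both W and not W.
              branch 2.1.1.2 (add W):
                × closes — contains both W and not W.
          branch 2.1.2 (add not Z, not (W implies W)):
            not (W implies W): α-rule — add W, not W.
            × closes — contains both W and not W.
      branch 2.2 (add not (Z iff (W implies W)), not (not W or W)):
        not (not W or W): α-rule — add not not W, not W.
        × closes — contains both W and not W.
8 branches closed, 5 open.
Each open branch fixes some atoms; the unmentioned ones are free. Counting distinct full assignments: branch {X=T} (Z, W, Y) contributes 8 new; branch {W=T, X=T} (Z, Y) contributes 0 new; branch {W=F, X=T, Z=F} (Y) contributes 0 new; branch {W=T, X=T, Z=F} (Y) contributes 0 new; branch {W=F, X=F, Z=T} (Y) contributes 2 new. Total: 10.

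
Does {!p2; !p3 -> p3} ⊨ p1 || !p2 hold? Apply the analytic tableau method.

Initial set: {!p2; (!p3 -> p3); !(p1 || !p2)}.
!(p1 || !p2): α-rule — add !p1, !!p2.
× closes — contains both p2 and !p2.
All 1 branch closes.
Every branch closed, so the premises entail the conclusion.

Yes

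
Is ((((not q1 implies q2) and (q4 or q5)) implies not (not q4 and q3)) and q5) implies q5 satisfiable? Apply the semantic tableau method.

Initial set: {(((((not q1 implies q2) and (q4 or q5)) implies not (not q4 and q3)) and q5) implies q5)}.
(((((not q1 implies q2) and (q4 or q5)) implies not (not q4 and q3)) and q5) implies q5): β-rule — branch into not ((((not q1 implies q2) and (q4 or q5)) implies not (not q4 and q3)) and q5)  //  q5.
  branch 1 (add not ((((not q1 implies q2) and (q4 or q5)) implies not (not q4 and q3)) and q5)):
    not ((((not q1 implies q2) and (q4 or q5)) implies not (not q4 and q3)) and q5): β-rule — branch into not (((not q1 implies q2) and (q4 or q5)) implies not (not q4 and q3))  //  not q5.
      branch 1.1 (add not (((not q1 implies q2) and (q4 or q5)) implies not (not q4 and q3))):
        not (((not q1 implies q2) and (q4 or q5)) implies not (not q4 and q3)): α-rule — add ((not q1 implies q2) and (q4 or q5)), not not (not q4 and q3).
        ((not q1 implies q2) and (q4 or q5)): α-rule — add (not q1 implies q2), (q4 or q5).
        not not (not q4 and q3): α-rule — add not q4, q3.
        (not q1 implies q2): β-rule — branch into not not q1  //  q2.
          branch 1.1.1 (add not not q1):
            (q4 or q5): β-rule — branch into q4  //  q5.
              branch 1.1.1.1 (add q4):
                × closes — contains both q4 and not q4.
              branch 1.1.1.2 (add q5):
                ○ open, literals {q1=true, q3=true, q4=false, q5=true}.
          branch 1.1.2 (add q2):
            (q4 or q5): β-rule — branch into q4  //  q5.
              branch 1.1.2.1 (add q4):
                × closes — contains both q4 and not q4.
              branch 1.1.2.2 (add q5):
                ○ open, literals {q2=true, q3=true, q4=false, q5=true}.
      branch 1.2 (add not q5):
        ○ open, literals {q5=false}.
  branch 2 (add q5):
    ○ open, literals {q5=true}.
2 branches closed, 4 open.
An open branch gives a satisfying assignment: q1=true, q3=true, q4=false, q5=true.

Satisfiable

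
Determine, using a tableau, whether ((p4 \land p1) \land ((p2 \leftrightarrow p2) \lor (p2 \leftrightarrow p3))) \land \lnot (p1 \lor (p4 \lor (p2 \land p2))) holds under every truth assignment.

Assume the negation and expand:
Initial set: {F (((p4 \land p1) \land ((p2 \leftrightarrow p2) \lor (p2 \leftrightarrow p3))) \land \lnot (p1 \lor (p4 \lor (p2 \land p2))))}.
F (((p4 \land p1) \land ((p2 \leftrightarrow p2) \lor (p2 \leftrightarrow p3))) \land \lnot (p1 \lor (p4 \lor (p2 \land p2)))): β-rule — branch into F ((p4 \land p1) \land ((p2 \leftrightarrow p2) \lor (p2 \leftrightarrow p3)))  //  F \lnot (p1 \lor (p4 \lor (p2 \land p2))).
  branch 1 (add F ((p4 \land p1) \land ((p2 \leftrightarrow p2) \lor (p2 \leftrightarrow p3)))):
    F ((p4 \land p1) \land ((p2 \leftrightarrow p2) \lor (p2 \leftrightarrow p3))): β-rule — branch into F (p4 \land p1)  //  F ((p2 \leftrightarrow p2) \lor (p2 \leftrightarrow p3)).
      branch 1.1 (add F (p4 \land p1)):
        F (p4 \land p1): β-rule — branch into F p4  //  F p1.
          branch 1.1.1 (add F p4):
            ○ open, literals {p4=false}.
          branch 1.1.2 (add F p1):
            ○ open, literals {p1=false}.
      branch 1.2 (add F ((p2 \leftrightarrow p2) \lor (p2 \leftrightarrow p3))):
        F ((p2 \leftrightarrow p2) \lor (p2 \leftrightarrow p3)): α-rule — add F (p2 \leftrightarrow p2), F (p2 \leftrightarrow p3).
        F (p2 \leftrightarrow p2): β-rule — branch into T p2, F p2  //  F p2, T p2.
          branch 1.2.1 (add T p2, F p2):
            × closes — contains both p2 and \lnot p2.
          branch 1.2.2 (add F p2, T p2):
            × closes — contains both p2 and \lnot p2.
  branch 2 (add F \lnot (p1 \lor (p4 \lor (p2 \land p2)))):
    F \lnot (p1 \lor (p4 \lor (p2 \land p2))): β-rule — branch into T p1  //  T (p4 \lor (p2 \land p2)).
      branch 2.1 (add T p1):
        ○ open, literals {p1=true}.
      branch 2.2 (add T (p4 \lor (p2 \land p2))):
        T (p4 \lor (p2 \land p2)): β-rule — branch into T p4  //  T (p2 \land p2).
          branch 2.2.1 (add T p4):
            ○ open, literals {p4=true}.
          branch 2.2.2 (add T (p2 \land p2)):
            T (p2 \land p2): α-rule — add T p2, T p2.
            ○ open, literals {p2=true}.
2 branches closed, 5 open.
An open branch gives a countermodel: p4=false (unmentioned atoms arbitrary); under it the original formula is false.

Not valid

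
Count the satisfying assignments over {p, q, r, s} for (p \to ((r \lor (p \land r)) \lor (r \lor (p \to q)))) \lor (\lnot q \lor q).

Initial set: {((p \to ((r \lor (p \land r)) \lor (r \lor (p \to q)))) \lor (\lnot q \lor q))}.
((p \to ((r \lor (p \land r)) \lor (r \lor (p \to q)))) \lor (\lnot q \lor q)): β-rule — branch into (p \to ((r \lor (p \land r)) \lor (r \lor (p \to q))))  //  (\lnot q \lor q).
  branch 1 (add (p \to ((r \lor (p \land r)) \lor (r \lor (p \to q))))):
    (p \to ((r \lor (p \land r)) \lor (r \lor (p \to q)))): β-rule — branch into \lnot p  //  ((r \lor (p \land r)) \lor (r \lor (p \to q))).
      branch 1.1 (add \lnot p):
        ○ open, literals {p=false}.
      branch 1.2 (add ((r \lor (p \land r)) \lor (r \lor (p \to q)))):
        ((r \lor (p \land r)) \lor (r \lor (p \to q))): β-rule — branch into (r \lor (p \land r))  //  (r \lor (p \to q)).
          branch 1.2.1 (add (r \lor (p \land r))):
            (r \lor (p \land r)): β-rule — branch into r  //  (p \land r).
              branch 1.2.1.1 (add r):
                ○ open, literals {r=true}.
              branch 1.2.1.2 (add (p \land r)):
                (p \land r): α-rule — add p, r.
                ○ open, literals {p=true, r=true}.
          branch 1.2.2 (add (r \lor (p \to q))):
            (r \lor (p \to q)): β-rule — branch into r  //  (p \to q).
              branch 1.2.2.1 (add r):
                ○ open, literals {r=true}.
              branch 1.2.2.2 (add (p \to q)):
                (p \to q): β-rule — branch into \lnot p  //  q.
                  branch 1.2.2.2.1 (add \lnot p):
                    ○ open, literals {p=false}.
                  branch 1.2.2.2.2 (add q):
                    ○ open, literals {q=true}.
  branch 2 (add (\lnot q \lor q)):
    (\lnot q \lor q): β-rule — branch into \lnot q  //  q.
      branch 2.1 (add \lnot q):
        ○ open, literals {q=false}.
      branch 2.2 (add q):
        ○ open, literals {q=true}.
0 branches closed, 8 open.
Each open branch fixes some atoms; the unmentioned ones are free. Counting distinct full assignments: branch {p=false} (q, r, s) contributes 8 new; branch {r=true} (p, q, s) contributes 4 new; branch {p=true, r=true} (q, s) contributes 0 new; branch {r=true} (p, q, s) contributes 0 new; branch {p=false} (q, r, s) contributes 0 new; branch {q=true} (p, r, s) contributes 2 new; branch {q=false} (p, r, s) contributes 2 new; branch {q=true} (p, r, s) contributes 0 new. Total: 16.

16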